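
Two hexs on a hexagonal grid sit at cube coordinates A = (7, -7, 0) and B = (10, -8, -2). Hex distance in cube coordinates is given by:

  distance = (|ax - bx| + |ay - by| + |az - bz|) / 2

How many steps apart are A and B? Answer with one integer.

|ax - bx| = |7 - 10| = 3
|ay - by| = |-7 - (-8)| = 1
|az - bz| = |0 - (-2)| = 2
distance = (3 + 1 + 2) / 2 = 6 / 2 = 3

Answer: 3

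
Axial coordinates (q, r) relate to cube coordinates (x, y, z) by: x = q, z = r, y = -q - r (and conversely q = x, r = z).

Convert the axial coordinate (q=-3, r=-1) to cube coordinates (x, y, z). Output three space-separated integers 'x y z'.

x = q = -3
z = r = -1
y = -x - z = -(-3) - (-1) = 4

Answer: -3 4 -1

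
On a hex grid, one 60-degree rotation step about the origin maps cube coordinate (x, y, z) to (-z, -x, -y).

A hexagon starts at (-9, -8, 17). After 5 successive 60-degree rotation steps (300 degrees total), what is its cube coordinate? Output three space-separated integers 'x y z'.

Answer: 8 -17 9

Derivation:
Start: (-9, -8, 17)
Step 1: (-9, -8, 17) -> (-(17), -(-9), -(-8)) = (-17, 9, 8)
Step 2: (-17, 9, 8) -> (-(8), -(-17), -(9)) = (-8, 17, -9)
Step 3: (-8, 17, -9) -> (-(-9), -(-8), -(17)) = (9, 8, -17)
Step 4: (9, 8, -17) -> (-(-17), -(9), -(8)) = (17, -9, -8)
Step 5: (17, -9, -8) -> (-(-8), -(17), -(-9)) = (8, -17, 9)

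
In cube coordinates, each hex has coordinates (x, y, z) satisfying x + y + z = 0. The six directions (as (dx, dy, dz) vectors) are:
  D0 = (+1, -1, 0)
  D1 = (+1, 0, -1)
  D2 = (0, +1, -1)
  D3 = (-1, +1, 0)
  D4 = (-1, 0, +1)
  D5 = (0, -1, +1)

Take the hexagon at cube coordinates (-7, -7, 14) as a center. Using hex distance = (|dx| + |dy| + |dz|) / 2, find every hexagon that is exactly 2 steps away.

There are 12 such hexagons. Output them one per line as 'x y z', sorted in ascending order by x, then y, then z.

Answer: -9 -7 16
-9 -6 15
-9 -5 14
-8 -8 16
-8 -5 13
-7 -9 16
-7 -5 12
-6 -9 15
-6 -6 12
-5 -9 14
-5 -8 13
-5 -7 12

Derivation:
Walk ring at distance 2 from (-7, -7, 14):
Start at center + D4*2 = (-9, -7, 16)
  hex 0: (-9, -7, 16)
  hex 1: (-8, -8, 16)
  hex 2: (-7, -9, 16)
  hex 3: (-6, -9, 15)
  hex 4: (-5, -9, 14)
  hex 5: (-5, -8, 13)
  hex 6: (-5, -7, 12)
  hex 7: (-6, -6, 12)
  hex 8: (-7, -5, 12)
  hex 9: (-8, -5, 13)
  hex 10: (-9, -5, 14)
  hex 11: (-9, -6, 15)
Sorted: 12 hexes.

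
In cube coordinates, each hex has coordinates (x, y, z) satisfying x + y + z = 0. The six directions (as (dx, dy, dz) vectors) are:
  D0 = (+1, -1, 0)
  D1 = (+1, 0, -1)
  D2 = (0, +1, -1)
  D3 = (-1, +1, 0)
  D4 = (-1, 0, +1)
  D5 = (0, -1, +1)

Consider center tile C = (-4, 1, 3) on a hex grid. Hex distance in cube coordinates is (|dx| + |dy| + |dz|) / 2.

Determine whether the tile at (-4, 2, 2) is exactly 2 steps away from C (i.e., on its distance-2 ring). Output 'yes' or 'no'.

Answer: no

Derivation:
|px - cx| = |-4 - (-4)| = 0
|py - cy| = |2 - 1| = 1
|pz - cz| = |2 - 3| = 1
distance = (0+1+1)/2 = 2/2 = 1
radius = 2; distance != radius -> no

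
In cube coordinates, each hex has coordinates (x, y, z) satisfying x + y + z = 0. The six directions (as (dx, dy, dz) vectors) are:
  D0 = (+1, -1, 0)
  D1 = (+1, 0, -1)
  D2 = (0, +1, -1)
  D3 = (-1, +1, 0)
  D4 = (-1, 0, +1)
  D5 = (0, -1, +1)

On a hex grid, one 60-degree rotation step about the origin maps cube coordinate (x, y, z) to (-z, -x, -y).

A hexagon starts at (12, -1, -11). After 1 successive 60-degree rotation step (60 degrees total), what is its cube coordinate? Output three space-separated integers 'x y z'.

Answer: 11 -12 1

Derivation:
Start: (12, -1, -11)
Step 1: (12, -1, -11) -> (-(-11), -(12), -(-1)) = (11, -12, 1)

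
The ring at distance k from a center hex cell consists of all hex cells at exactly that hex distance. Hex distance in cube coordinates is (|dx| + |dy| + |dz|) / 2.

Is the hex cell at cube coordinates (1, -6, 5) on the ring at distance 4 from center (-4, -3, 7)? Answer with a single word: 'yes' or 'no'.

Answer: no

Derivation:
|px - cx| = |1 - (-4)| = 5
|py - cy| = |-6 - (-3)| = 3
|pz - cz| = |5 - 7| = 2
distance = (5+3+2)/2 = 10/2 = 5
radius = 4; distance != radius -> no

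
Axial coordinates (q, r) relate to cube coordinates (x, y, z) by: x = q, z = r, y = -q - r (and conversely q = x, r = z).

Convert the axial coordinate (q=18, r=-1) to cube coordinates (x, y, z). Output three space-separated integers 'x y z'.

x = q = 18
z = r = -1
y = -x - z = -(18) - (-1) = -17

Answer: 18 -17 -1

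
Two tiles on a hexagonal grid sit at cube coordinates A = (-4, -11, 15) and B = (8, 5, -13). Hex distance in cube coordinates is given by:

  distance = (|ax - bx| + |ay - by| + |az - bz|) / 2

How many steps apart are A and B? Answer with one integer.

|ax - bx| = |-4 - 8| = 12
|ay - by| = |-11 - 5| = 16
|az - bz| = |15 - (-13)| = 28
distance = (12 + 16 + 28) / 2 = 56 / 2 = 28

Answer: 28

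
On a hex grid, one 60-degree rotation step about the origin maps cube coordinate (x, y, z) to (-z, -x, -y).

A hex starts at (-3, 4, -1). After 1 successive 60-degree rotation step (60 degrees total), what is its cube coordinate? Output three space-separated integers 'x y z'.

Answer: 1 3 -4

Derivation:
Start: (-3, 4, -1)
Step 1: (-3, 4, -1) -> (-(-1), -(-3), -(4)) = (1, 3, -4)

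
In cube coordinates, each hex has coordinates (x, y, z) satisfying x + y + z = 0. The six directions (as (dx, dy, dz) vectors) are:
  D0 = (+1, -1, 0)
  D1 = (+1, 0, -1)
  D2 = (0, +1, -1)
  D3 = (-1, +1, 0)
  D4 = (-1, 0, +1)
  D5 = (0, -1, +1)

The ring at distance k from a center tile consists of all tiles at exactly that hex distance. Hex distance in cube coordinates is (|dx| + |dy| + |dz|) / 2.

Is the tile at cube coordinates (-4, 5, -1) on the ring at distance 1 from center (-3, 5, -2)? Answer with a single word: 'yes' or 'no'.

Answer: yes

Derivation:
|px - cx| = |-4 - (-3)| = 1
|py - cy| = |5 - 5| = 0
|pz - cz| = |-1 - (-2)| = 1
distance = (1+0+1)/2 = 2/2 = 1
radius = 1; distance == radius -> yes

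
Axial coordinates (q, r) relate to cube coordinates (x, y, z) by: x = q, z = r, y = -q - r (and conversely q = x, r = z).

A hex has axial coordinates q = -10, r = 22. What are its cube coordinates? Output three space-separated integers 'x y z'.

Answer: -10 -12 22

Derivation:
x = q = -10
z = r = 22
y = -x - z = -(-10) - (22) = -12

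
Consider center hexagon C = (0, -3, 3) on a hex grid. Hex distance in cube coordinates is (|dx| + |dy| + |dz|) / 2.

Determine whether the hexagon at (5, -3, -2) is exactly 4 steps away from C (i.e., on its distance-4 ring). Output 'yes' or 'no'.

Answer: no

Derivation:
|px - cx| = |5 - 0| = 5
|py - cy| = |-3 - (-3)| = 0
|pz - cz| = |-2 - 3| = 5
distance = (5+0+5)/2 = 10/2 = 5
radius = 4; distance != radius -> no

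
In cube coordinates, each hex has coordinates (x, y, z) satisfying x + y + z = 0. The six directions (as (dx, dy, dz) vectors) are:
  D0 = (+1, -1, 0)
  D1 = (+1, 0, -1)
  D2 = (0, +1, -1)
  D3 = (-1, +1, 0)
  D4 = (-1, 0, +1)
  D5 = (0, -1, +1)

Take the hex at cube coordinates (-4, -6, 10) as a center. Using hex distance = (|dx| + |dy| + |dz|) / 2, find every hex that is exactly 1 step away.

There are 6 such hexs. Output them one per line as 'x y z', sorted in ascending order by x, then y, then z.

Walk ring at distance 1 from (-4, -6, 10):
Start at center + D4*1 = (-5, -6, 11)
  hex 0: (-5, -6, 11)
  hex 1: (-4, -7, 11)
  hex 2: (-3, -7, 10)
  hex 3: (-3, -6, 9)
  hex 4: (-4, -5, 9)
  hex 5: (-5, -5, 10)
Sorted: 6 hexes.

Answer: -5 -6 11
-5 -5 10
-4 -7 11
-4 -5 9
-3 -7 10
-3 -6 9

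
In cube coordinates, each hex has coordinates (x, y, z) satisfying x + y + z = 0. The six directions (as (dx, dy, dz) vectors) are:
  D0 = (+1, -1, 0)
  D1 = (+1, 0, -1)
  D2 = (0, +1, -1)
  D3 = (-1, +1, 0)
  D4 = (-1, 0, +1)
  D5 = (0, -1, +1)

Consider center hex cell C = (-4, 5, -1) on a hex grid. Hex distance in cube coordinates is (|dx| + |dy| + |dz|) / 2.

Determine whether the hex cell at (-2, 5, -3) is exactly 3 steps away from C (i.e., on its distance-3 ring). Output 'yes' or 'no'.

|px - cx| = |-2 - (-4)| = 2
|py - cy| = |5 - 5| = 0
|pz - cz| = |-3 - (-1)| = 2
distance = (2+0+2)/2 = 4/2 = 2
radius = 3; distance != radius -> no

Answer: no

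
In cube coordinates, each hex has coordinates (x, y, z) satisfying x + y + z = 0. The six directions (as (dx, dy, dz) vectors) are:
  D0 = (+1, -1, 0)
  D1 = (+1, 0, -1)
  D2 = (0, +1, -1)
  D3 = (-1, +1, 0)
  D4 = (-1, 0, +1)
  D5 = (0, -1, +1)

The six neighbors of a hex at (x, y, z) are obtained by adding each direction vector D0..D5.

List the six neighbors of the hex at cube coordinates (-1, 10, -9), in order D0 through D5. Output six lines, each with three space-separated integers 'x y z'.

Answer: 0 9 -9
0 10 -10
-1 11 -10
-2 11 -9
-2 10 -8
-1 9 -8

Derivation:
Center: (-1, 10, -9). Add each direction:
  D0: (-1, 10, -9) + (1, -1, 0) = (0, 9, -9)
  D1: (-1, 10, -9) + (1, 0, -1) = (0, 10, -10)
  D2: (-1, 10, -9) + (0, 1, -1) = (-1, 11, -10)
  D3: (-1, 10, -9) + (-1, 1, 0) = (-2, 11, -9)
  D4: (-1, 10, -9) + (-1, 0, 1) = (-2, 10, -8)
  D5: (-1, 10, -9) + (0, -1, 1) = (-1, 9, -8)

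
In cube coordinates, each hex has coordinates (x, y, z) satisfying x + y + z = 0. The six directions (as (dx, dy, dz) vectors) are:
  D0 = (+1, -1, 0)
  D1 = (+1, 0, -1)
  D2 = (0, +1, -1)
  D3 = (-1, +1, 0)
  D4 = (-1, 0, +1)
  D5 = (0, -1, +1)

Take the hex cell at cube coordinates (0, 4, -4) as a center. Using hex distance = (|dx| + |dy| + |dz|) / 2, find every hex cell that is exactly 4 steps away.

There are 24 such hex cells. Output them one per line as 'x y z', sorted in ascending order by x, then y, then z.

Walk ring at distance 4 from (0, 4, -4):
Start at center + D4*4 = (-4, 4, 0)
  hex 0: (-4, 4, 0)
  hex 1: (-3, 3, 0)
  hex 2: (-2, 2, 0)
  hex 3: (-1, 1, 0)
  hex 4: (0, 0, 0)
  hex 5: (1, 0, -1)
  hex 6: (2, 0, -2)
  hex 7: (3, 0, -3)
  hex 8: (4, 0, -4)
  hex 9: (4, 1, -5)
  hex 10: (4, 2, -6)
  hex 11: (4, 3, -7)
  hex 12: (4, 4, -8)
  hex 13: (3, 5, -8)
  hex 14: (2, 6, -8)
  hex 15: (1, 7, -8)
  hex 16: (0, 8, -8)
  hex 17: (-1, 8, -7)
  hex 18: (-2, 8, -6)
  hex 19: (-3, 8, -5)
  hex 20: (-4, 8, -4)
  hex 21: (-4, 7, -3)
  hex 22: (-4, 6, -2)
  hex 23: (-4, 5, -1)
Sorted: 24 hexes.

Answer: -4 4 0
-4 5 -1
-4 6 -2
-4 7 -3
-4 8 -4
-3 3 0
-3 8 -5
-2 2 0
-2 8 -6
-1 1 0
-1 8 -7
0 0 0
0 8 -8
1 0 -1
1 7 -8
2 0 -2
2 6 -8
3 0 -3
3 5 -8
4 0 -4
4 1 -5
4 2 -6
4 3 -7
4 4 -8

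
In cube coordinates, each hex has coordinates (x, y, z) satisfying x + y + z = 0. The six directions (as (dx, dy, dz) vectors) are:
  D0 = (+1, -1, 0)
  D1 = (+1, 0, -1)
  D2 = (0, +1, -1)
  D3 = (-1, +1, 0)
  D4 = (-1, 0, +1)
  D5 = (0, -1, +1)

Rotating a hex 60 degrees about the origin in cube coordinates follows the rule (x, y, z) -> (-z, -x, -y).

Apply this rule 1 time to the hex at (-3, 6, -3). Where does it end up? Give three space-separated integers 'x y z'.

Answer: 3 3 -6

Derivation:
Start: (-3, 6, -3)
Step 1: (-3, 6, -3) -> (-(-3), -(-3), -(6)) = (3, 3, -6)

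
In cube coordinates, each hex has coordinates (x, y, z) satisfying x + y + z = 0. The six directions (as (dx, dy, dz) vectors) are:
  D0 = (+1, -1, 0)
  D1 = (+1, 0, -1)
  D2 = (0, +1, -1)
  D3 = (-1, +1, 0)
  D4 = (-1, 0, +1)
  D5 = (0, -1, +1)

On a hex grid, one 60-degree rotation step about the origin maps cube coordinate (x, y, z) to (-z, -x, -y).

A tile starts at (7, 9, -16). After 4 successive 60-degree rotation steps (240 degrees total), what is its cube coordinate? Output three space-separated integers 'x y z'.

Start: (7, 9, -16)
Step 1: (7, 9, -16) -> (-(-16), -(7), -(9)) = (16, -7, -9)
Step 2: (16, -7, -9) -> (-(-9), -(16), -(-7)) = (9, -16, 7)
Step 3: (9, -16, 7) -> (-(7), -(9), -(-16)) = (-7, -9, 16)
Step 4: (-7, -9, 16) -> (-(16), -(-7), -(-9)) = (-16, 7, 9)

Answer: -16 7 9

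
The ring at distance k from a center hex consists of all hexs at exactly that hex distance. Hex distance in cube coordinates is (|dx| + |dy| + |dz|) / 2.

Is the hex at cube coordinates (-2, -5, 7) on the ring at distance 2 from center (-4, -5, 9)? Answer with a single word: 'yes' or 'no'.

|px - cx| = |-2 - (-4)| = 2
|py - cy| = |-5 - (-5)| = 0
|pz - cz| = |7 - 9| = 2
distance = (2+0+2)/2 = 4/2 = 2
radius = 2; distance == radius -> yes

Answer: yes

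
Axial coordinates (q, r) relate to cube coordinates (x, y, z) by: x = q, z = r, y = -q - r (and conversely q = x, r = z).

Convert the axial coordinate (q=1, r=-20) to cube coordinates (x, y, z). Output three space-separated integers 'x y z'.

Answer: 1 19 -20

Derivation:
x = q = 1
z = r = -20
y = -x - z = -(1) - (-20) = 19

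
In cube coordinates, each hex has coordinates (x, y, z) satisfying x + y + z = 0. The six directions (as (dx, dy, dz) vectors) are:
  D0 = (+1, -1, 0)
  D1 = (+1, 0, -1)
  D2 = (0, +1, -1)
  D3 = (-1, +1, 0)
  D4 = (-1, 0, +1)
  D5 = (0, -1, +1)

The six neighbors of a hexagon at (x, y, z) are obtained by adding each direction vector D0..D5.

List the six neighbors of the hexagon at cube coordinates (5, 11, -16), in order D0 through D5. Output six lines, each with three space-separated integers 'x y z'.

Center: (5, 11, -16). Add each direction:
  D0: (5, 11, -16) + (1, -1, 0) = (6, 10, -16)
  D1: (5, 11, -16) + (1, 0, -1) = (6, 11, -17)
  D2: (5, 11, -16) + (0, 1, -1) = (5, 12, -17)
  D3: (5, 11, -16) + (-1, 1, 0) = (4, 12, -16)
  D4: (5, 11, -16) + (-1, 0, 1) = (4, 11, -15)
  D5: (5, 11, -16) + (0, -1, 1) = (5, 10, -15)

Answer: 6 10 -16
6 11 -17
5 12 -17
4 12 -16
4 11 -15
5 10 -15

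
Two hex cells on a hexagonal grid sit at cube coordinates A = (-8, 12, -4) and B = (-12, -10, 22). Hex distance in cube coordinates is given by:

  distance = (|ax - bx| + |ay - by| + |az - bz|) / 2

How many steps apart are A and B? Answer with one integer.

|ax - bx| = |-8 - (-12)| = 4
|ay - by| = |12 - (-10)| = 22
|az - bz| = |-4 - 22| = 26
distance = (4 + 22 + 26) / 2 = 52 / 2 = 26

Answer: 26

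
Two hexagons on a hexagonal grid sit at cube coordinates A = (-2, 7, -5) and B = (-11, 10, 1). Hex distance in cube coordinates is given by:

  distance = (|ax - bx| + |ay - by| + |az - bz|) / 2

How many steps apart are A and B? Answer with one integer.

Answer: 9

Derivation:
|ax - bx| = |-2 - (-11)| = 9
|ay - by| = |7 - 10| = 3
|az - bz| = |-5 - 1| = 6
distance = (9 + 3 + 6) / 2 = 18 / 2 = 9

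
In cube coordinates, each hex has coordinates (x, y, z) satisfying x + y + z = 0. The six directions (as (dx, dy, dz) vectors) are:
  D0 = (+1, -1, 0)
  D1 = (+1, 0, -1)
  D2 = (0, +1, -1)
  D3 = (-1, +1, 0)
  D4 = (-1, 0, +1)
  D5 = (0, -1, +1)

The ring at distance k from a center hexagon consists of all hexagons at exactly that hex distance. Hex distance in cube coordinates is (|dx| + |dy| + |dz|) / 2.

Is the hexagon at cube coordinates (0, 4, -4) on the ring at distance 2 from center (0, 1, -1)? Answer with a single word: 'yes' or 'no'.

|px - cx| = |0 - 0| = 0
|py - cy| = |4 - 1| = 3
|pz - cz| = |-4 - (-1)| = 3
distance = (0+3+3)/2 = 6/2 = 3
radius = 2; distance != radius -> no

Answer: no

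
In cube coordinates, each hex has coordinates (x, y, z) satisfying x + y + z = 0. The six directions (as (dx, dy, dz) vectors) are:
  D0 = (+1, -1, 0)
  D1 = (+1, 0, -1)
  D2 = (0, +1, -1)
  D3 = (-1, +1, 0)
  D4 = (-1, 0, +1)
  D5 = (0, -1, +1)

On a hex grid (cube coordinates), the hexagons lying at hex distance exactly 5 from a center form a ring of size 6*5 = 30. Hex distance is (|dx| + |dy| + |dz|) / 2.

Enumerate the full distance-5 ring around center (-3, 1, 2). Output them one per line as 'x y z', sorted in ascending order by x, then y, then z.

Answer: -8 1 7
-8 2 6
-8 3 5
-8 4 4
-8 5 3
-8 6 2
-7 0 7
-7 6 1
-6 -1 7
-6 6 0
-5 -2 7
-5 6 -1
-4 -3 7
-4 6 -2
-3 -4 7
-3 6 -3
-2 -4 6
-2 5 -3
-1 -4 5
-1 4 -3
0 -4 4
0 3 -3
1 -4 3
1 2 -3
2 -4 2
2 -3 1
2 -2 0
2 -1 -1
2 0 -2
2 1 -3

Derivation:
Walk ring at distance 5 from (-3, 1, 2):
Start at center + D4*5 = (-8, 1, 7)
  hex 0: (-8, 1, 7)
  hex 1: (-7, 0, 7)
  hex 2: (-6, -1, 7)
  hex 3: (-5, -2, 7)
  hex 4: (-4, -3, 7)
  hex 5: (-3, -4, 7)
  hex 6: (-2, -4, 6)
  hex 7: (-1, -4, 5)
  hex 8: (0, -4, 4)
  hex 9: (1, -4, 3)
  hex 10: (2, -4, 2)
  hex 11: (2, -3, 1)
  hex 12: (2, -2, 0)
  hex 13: (2, -1, -1)
  hex 14: (2, 0, -2)
  hex 15: (2, 1, -3)
  hex 16: (1, 2, -3)
  hex 17: (0, 3, -3)
  hex 18: (-1, 4, -3)
  hex 19: (-2, 5, -3)
  hex 20: (-3, 6, -3)
  hex 21: (-4, 6, -2)
  hex 22: (-5, 6, -1)
  hex 23: (-6, 6, 0)
  hex 24: (-7, 6, 1)
  hex 25: (-8, 6, 2)
  hex 26: (-8, 5, 3)
  hex 27: (-8, 4, 4)
  hex 28: (-8, 3, 5)
  hex 29: (-8, 2, 6)
Sorted: 30 hexes.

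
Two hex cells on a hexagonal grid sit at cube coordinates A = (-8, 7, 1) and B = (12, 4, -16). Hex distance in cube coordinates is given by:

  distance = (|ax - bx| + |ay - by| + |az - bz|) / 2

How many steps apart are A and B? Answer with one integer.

Answer: 20

Derivation:
|ax - bx| = |-8 - 12| = 20
|ay - by| = |7 - 4| = 3
|az - bz| = |1 - (-16)| = 17
distance = (20 + 3 + 17) / 2 = 40 / 2 = 20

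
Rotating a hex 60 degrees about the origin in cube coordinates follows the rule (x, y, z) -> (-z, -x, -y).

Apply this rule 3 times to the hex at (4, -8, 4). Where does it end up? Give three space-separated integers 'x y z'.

Answer: -4 8 -4

Derivation:
Start: (4, -8, 4)
Step 1: (4, -8, 4) -> (-(4), -(4), -(-8)) = (-4, -4, 8)
Step 2: (-4, -4, 8) -> (-(8), -(-4), -(-4)) = (-8, 4, 4)
Step 3: (-8, 4, 4) -> (-(4), -(-8), -(4)) = (-4, 8, -4)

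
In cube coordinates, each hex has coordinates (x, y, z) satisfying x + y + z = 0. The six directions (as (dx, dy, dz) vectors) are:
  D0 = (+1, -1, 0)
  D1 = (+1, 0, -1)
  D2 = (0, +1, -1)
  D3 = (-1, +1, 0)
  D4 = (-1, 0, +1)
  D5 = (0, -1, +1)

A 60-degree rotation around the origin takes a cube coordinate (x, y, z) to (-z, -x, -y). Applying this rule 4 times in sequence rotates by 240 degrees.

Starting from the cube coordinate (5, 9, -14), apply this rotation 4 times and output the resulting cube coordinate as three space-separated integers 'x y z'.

Answer: -14 5 9

Derivation:
Start: (5, 9, -14)
Step 1: (5, 9, -14) -> (-(-14), -(5), -(9)) = (14, -5, -9)
Step 2: (14, -5, -9) -> (-(-9), -(14), -(-5)) = (9, -14, 5)
Step 3: (9, -14, 5) -> (-(5), -(9), -(-14)) = (-5, -9, 14)
Step 4: (-5, -9, 14) -> (-(14), -(-5), -(-9)) = (-14, 5, 9)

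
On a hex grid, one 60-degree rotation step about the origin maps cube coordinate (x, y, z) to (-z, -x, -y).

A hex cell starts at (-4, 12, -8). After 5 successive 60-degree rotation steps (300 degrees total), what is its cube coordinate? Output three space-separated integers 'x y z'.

Start: (-4, 12, -8)
Step 1: (-4, 12, -8) -> (-(-8), -(-4), -(12)) = (8, 4, -12)
Step 2: (8, 4, -12) -> (-(-12), -(8), -(4)) = (12, -8, -4)
Step 3: (12, -8, -4) -> (-(-4), -(12), -(-8)) = (4, -12, 8)
Step 4: (4, -12, 8) -> (-(8), -(4), -(-12)) = (-8, -4, 12)
Step 5: (-8, -4, 12) -> (-(12), -(-8), -(-4)) = (-12, 8, 4)

Answer: -12 8 4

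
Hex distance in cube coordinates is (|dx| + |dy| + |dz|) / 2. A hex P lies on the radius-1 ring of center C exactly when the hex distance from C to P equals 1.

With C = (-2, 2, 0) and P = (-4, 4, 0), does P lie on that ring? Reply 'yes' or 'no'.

Answer: no

Derivation:
|px - cx| = |-4 - (-2)| = 2
|py - cy| = |4 - 2| = 2
|pz - cz| = |0 - 0| = 0
distance = (2+2+0)/2 = 4/2 = 2
radius = 1; distance != radius -> no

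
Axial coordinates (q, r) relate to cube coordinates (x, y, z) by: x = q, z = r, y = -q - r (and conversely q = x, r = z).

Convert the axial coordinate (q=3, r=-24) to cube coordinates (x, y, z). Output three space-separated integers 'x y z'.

Answer: 3 21 -24

Derivation:
x = q = 3
z = r = -24
y = -x - z = -(3) - (-24) = 21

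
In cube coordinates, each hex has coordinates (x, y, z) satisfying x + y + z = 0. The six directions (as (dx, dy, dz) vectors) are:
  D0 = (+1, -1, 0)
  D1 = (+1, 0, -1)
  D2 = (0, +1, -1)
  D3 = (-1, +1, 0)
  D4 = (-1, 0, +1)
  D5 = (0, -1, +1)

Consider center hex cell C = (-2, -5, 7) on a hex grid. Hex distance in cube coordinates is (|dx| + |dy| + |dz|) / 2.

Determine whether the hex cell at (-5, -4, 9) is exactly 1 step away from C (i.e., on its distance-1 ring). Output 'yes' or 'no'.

|px - cx| = |-5 - (-2)| = 3
|py - cy| = |-4 - (-5)| = 1
|pz - cz| = |9 - 7| = 2
distance = (3+1+2)/2 = 6/2 = 3
radius = 1; distance != radius -> no

Answer: no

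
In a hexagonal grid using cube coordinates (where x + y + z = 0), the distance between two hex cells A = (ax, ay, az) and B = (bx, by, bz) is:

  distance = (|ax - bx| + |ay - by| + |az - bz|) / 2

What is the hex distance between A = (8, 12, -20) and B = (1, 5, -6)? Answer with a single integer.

|ax - bx| = |8 - 1| = 7
|ay - by| = |12 - 5| = 7
|az - bz| = |-20 - (-6)| = 14
distance = (7 + 7 + 14) / 2 = 28 / 2 = 14

Answer: 14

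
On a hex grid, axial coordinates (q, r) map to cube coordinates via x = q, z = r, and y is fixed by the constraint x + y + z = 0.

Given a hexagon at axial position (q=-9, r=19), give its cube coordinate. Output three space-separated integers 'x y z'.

x = q = -9
z = r = 19
y = -x - z = -(-9) - (19) = -10

Answer: -9 -10 19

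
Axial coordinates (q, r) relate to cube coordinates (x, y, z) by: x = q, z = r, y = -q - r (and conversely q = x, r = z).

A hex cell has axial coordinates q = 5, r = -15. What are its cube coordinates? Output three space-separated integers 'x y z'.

x = q = 5
z = r = -15
y = -x - z = -(5) - (-15) = 10

Answer: 5 10 -15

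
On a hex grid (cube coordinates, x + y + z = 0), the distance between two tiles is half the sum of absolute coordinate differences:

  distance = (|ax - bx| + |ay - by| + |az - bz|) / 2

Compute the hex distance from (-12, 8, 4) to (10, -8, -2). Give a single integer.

|ax - bx| = |-12 - 10| = 22
|ay - by| = |8 - (-8)| = 16
|az - bz| = |4 - (-2)| = 6
distance = (22 + 16 + 6) / 2 = 44 / 2 = 22

Answer: 22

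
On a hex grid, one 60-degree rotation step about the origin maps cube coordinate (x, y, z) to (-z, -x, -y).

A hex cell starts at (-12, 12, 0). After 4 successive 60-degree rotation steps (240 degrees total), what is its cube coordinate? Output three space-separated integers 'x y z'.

Start: (-12, 12, 0)
Step 1: (-12, 12, 0) -> (-(0), -(-12), -(12)) = (0, 12, -12)
Step 2: (0, 12, -12) -> (-(-12), -(0), -(12)) = (12, 0, -12)
Step 3: (12, 0, -12) -> (-(-12), -(12), -(0)) = (12, -12, 0)
Step 4: (12, -12, 0) -> (-(0), -(12), -(-12)) = (0, -12, 12)

Answer: 0 -12 12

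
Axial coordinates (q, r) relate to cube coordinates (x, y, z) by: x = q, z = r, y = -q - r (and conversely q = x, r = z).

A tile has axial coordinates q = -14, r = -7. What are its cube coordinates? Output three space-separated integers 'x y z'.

x = q = -14
z = r = -7
y = -x - z = -(-14) - (-7) = 21

Answer: -14 21 -7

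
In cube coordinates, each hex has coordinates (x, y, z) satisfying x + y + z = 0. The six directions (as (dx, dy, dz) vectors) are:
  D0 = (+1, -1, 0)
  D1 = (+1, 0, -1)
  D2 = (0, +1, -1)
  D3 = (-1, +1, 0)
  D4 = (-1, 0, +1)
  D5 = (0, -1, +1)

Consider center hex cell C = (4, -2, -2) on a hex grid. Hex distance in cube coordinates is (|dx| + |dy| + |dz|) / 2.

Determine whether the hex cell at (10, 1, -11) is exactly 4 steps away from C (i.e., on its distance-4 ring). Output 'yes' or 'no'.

Answer: no

Derivation:
|px - cx| = |10 - 4| = 6
|py - cy| = |1 - (-2)| = 3
|pz - cz| = |-11 - (-2)| = 9
distance = (6+3+9)/2 = 18/2 = 9
radius = 4; distance != radius -> no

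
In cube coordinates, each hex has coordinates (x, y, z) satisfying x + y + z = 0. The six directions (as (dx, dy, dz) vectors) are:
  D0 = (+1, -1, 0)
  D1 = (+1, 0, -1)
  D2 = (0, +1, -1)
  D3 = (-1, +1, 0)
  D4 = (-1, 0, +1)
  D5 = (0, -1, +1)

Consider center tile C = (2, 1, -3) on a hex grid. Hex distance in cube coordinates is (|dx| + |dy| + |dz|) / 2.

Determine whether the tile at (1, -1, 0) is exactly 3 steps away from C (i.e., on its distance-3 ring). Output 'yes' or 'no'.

|px - cx| = |1 - 2| = 1
|py - cy| = |-1 - 1| = 2
|pz - cz| = |0 - (-3)| = 3
distance = (1+2+3)/2 = 6/2 = 3
radius = 3; distance == radius -> yes

Answer: yes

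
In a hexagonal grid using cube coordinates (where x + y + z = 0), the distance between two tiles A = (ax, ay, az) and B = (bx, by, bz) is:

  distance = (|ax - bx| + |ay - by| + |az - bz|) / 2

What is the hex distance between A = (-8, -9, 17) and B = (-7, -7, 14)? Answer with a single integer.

Answer: 3

Derivation:
|ax - bx| = |-8 - (-7)| = 1
|ay - by| = |-9 - (-7)| = 2
|az - bz| = |17 - 14| = 3
distance = (1 + 2 + 3) / 2 = 6 / 2 = 3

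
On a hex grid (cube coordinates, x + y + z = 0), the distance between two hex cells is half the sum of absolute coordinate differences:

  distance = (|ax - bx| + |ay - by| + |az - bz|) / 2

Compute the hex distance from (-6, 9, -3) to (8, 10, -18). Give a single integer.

Answer: 15

Derivation:
|ax - bx| = |-6 - 8| = 14
|ay - by| = |9 - 10| = 1
|az - bz| = |-3 - (-18)| = 15
distance = (14 + 1 + 15) / 2 = 30 / 2 = 15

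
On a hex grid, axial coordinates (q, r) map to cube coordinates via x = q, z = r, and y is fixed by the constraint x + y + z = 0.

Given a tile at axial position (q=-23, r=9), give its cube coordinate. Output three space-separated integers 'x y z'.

x = q = -23
z = r = 9
y = -x - z = -(-23) - (9) = 14

Answer: -23 14 9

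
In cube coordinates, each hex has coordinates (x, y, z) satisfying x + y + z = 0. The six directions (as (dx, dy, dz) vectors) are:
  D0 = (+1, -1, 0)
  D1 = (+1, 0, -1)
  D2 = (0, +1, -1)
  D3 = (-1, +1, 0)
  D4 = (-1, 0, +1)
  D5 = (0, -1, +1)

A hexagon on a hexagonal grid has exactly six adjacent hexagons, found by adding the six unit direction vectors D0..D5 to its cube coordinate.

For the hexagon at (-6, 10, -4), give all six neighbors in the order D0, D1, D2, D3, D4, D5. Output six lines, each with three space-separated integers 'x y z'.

Answer: -5 9 -4
-5 10 -5
-6 11 -5
-7 11 -4
-7 10 -3
-6 9 -3

Derivation:
Center: (-6, 10, -4). Add each direction:
  D0: (-6, 10, -4) + (1, -1, 0) = (-5, 9, -4)
  D1: (-6, 10, -4) + (1, 0, -1) = (-5, 10, -5)
  D2: (-6, 10, -4) + (0, 1, -1) = (-6, 11, -5)
  D3: (-6, 10, -4) + (-1, 1, 0) = (-7, 11, -4)
  D4: (-6, 10, -4) + (-1, 0, 1) = (-7, 10, -3)
  D5: (-6, 10, -4) + (0, -1, 1) = (-6, 9, -3)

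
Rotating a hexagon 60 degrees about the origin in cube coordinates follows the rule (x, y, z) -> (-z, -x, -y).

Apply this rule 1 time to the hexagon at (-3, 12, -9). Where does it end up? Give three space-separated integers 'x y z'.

Answer: 9 3 -12

Derivation:
Start: (-3, 12, -9)
Step 1: (-3, 12, -9) -> (-(-9), -(-3), -(12)) = (9, 3, -12)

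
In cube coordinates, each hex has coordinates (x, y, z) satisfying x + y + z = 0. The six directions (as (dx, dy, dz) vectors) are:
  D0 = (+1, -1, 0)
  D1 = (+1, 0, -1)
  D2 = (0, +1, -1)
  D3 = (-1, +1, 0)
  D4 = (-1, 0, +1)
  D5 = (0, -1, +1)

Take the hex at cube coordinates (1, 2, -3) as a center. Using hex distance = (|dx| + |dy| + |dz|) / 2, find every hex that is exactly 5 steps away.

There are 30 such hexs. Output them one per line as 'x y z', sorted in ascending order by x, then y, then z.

Walk ring at distance 5 from (1, 2, -3):
Start at center + D4*5 = (-4, 2, 2)
  hex 0: (-4, 2, 2)
  hex 1: (-3, 1, 2)
  hex 2: (-2, 0, 2)
  hex 3: (-1, -1, 2)
  hex 4: (0, -2, 2)
  hex 5: (1, -3, 2)
  hex 6: (2, -3, 1)
  hex 7: (3, -3, 0)
  hex 8: (4, -3, -1)
  hex 9: (5, -3, -2)
  hex 10: (6, -3, -3)
  hex 11: (6, -2, -4)
  hex 12: (6, -1, -5)
  hex 13: (6, 0, -6)
  hex 14: (6, 1, -7)
  hex 15: (6, 2, -8)
  hex 16: (5, 3, -8)
  hex 17: (4, 4, -8)
  hex 18: (3, 5, -8)
  hex 19: (2, 6, -8)
  hex 20: (1, 7, -8)
  hex 21: (0, 7, -7)
  hex 22: (-1, 7, -6)
  hex 23: (-2, 7, -5)
  hex 24: (-3, 7, -4)
  hex 25: (-4, 7, -3)
  hex 26: (-4, 6, -2)
  hex 27: (-4, 5, -1)
  hex 28: (-4, 4, 0)
  hex 29: (-4, 3, 1)
Sorted: 30 hexes.

Answer: -4 2 2
-4 3 1
-4 4 0
-4 5 -1
-4 6 -2
-4 7 -3
-3 1 2
-3 7 -4
-2 0 2
-2 7 -5
-1 -1 2
-1 7 -6
0 -2 2
0 7 -7
1 -3 2
1 7 -8
2 -3 1
2 6 -8
3 -3 0
3 5 -8
4 -3 -1
4 4 -8
5 -3 -2
5 3 -8
6 -3 -3
6 -2 -4
6 -1 -5
6 0 -6
6 1 -7
6 2 -8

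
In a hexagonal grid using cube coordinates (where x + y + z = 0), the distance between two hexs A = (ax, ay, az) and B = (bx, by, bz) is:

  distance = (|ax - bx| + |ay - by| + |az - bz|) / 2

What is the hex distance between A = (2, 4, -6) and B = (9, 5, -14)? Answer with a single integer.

Answer: 8

Derivation:
|ax - bx| = |2 - 9| = 7
|ay - by| = |4 - 5| = 1
|az - bz| = |-6 - (-14)| = 8
distance = (7 + 1 + 8) / 2 = 16 / 2 = 8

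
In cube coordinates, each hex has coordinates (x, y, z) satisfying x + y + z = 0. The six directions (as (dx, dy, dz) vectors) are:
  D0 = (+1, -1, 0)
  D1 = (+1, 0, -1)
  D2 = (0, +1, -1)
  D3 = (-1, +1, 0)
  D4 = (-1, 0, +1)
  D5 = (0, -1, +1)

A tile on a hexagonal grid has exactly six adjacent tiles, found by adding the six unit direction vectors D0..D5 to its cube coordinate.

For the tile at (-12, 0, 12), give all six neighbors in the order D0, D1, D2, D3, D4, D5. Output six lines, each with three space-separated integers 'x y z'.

Center: (-12, 0, 12). Add each direction:
  D0: (-12, 0, 12) + (1, -1, 0) = (-11, -1, 12)
  D1: (-12, 0, 12) + (1, 0, -1) = (-11, 0, 11)
  D2: (-12, 0, 12) + (0, 1, -1) = (-12, 1, 11)
  D3: (-12, 0, 12) + (-1, 1, 0) = (-13, 1, 12)
  D4: (-12, 0, 12) + (-1, 0, 1) = (-13, 0, 13)
  D5: (-12, 0, 12) + (0, -1, 1) = (-12, -1, 13)

Answer: -11 -1 12
-11 0 11
-12 1 11
-13 1 12
-13 0 13
-12 -1 13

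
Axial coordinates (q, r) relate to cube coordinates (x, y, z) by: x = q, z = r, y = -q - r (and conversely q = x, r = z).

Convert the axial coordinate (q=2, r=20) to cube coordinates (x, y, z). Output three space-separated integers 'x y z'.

Answer: 2 -22 20

Derivation:
x = q = 2
z = r = 20
y = -x - z = -(2) - (20) = -22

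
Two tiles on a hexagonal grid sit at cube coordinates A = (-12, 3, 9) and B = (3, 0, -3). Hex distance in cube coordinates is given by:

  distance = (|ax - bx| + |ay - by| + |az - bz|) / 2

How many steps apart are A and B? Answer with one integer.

|ax - bx| = |-12 - 3| = 15
|ay - by| = |3 - 0| = 3
|az - bz| = |9 - (-3)| = 12
distance = (15 + 3 + 12) / 2 = 30 / 2 = 15

Answer: 15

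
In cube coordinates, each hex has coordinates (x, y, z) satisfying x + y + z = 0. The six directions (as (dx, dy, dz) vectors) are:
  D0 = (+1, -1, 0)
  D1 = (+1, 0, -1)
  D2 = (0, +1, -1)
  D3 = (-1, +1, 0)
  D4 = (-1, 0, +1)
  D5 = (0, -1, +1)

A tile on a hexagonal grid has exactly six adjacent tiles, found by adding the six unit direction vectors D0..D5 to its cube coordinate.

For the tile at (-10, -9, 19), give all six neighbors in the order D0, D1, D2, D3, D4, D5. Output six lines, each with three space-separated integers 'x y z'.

Answer: -9 -10 19
-9 -9 18
-10 -8 18
-11 -8 19
-11 -9 20
-10 -10 20

Derivation:
Center: (-10, -9, 19). Add each direction:
  D0: (-10, -9, 19) + (1, -1, 0) = (-9, -10, 19)
  D1: (-10, -9, 19) + (1, 0, -1) = (-9, -9, 18)
  D2: (-10, -9, 19) + (0, 1, -1) = (-10, -8, 18)
  D3: (-10, -9, 19) + (-1, 1, 0) = (-11, -8, 19)
  D4: (-10, -9, 19) + (-1, 0, 1) = (-11, -9, 20)
  D5: (-10, -9, 19) + (0, -1, 1) = (-10, -10, 20)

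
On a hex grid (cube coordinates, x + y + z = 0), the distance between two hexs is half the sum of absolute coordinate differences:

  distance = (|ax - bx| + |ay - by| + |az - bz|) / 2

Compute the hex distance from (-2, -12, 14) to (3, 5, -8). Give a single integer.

|ax - bx| = |-2 - 3| = 5
|ay - by| = |-12 - 5| = 17
|az - bz| = |14 - (-8)| = 22
distance = (5 + 17 + 22) / 2 = 44 / 2 = 22

Answer: 22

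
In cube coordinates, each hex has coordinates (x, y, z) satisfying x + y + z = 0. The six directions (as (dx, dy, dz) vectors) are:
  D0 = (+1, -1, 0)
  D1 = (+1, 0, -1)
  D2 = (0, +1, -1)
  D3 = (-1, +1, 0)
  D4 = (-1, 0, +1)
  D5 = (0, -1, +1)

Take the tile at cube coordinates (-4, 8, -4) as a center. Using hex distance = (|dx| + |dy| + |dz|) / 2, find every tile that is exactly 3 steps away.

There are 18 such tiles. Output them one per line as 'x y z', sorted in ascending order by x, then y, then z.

Answer: -7 8 -1
-7 9 -2
-7 10 -3
-7 11 -4
-6 7 -1
-6 11 -5
-5 6 -1
-5 11 -6
-4 5 -1
-4 11 -7
-3 5 -2
-3 10 -7
-2 5 -3
-2 9 -7
-1 5 -4
-1 6 -5
-1 7 -6
-1 8 -7

Derivation:
Walk ring at distance 3 from (-4, 8, -4):
Start at center + D4*3 = (-7, 8, -1)
  hex 0: (-7, 8, -1)
  hex 1: (-6, 7, -1)
  hex 2: (-5, 6, -1)
  hex 3: (-4, 5, -1)
  hex 4: (-3, 5, -2)
  hex 5: (-2, 5, -3)
  hex 6: (-1, 5, -4)
  hex 7: (-1, 6, -5)
  hex 8: (-1, 7, -6)
  hex 9: (-1, 8, -7)
  hex 10: (-2, 9, -7)
  hex 11: (-3, 10, -7)
  hex 12: (-4, 11, -7)
  hex 13: (-5, 11, -6)
  hex 14: (-6, 11, -5)
  hex 15: (-7, 11, -4)
  hex 16: (-7, 10, -3)
  hex 17: (-7, 9, -2)
Sorted: 18 hexes.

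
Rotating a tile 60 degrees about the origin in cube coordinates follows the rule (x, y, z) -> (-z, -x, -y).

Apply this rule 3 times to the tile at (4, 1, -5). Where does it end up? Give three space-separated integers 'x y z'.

Answer: -4 -1 5

Derivation:
Start: (4, 1, -5)
Step 1: (4, 1, -5) -> (-(-5), -(4), -(1)) = (5, -4, -1)
Step 2: (5, -4, -1) -> (-(-1), -(5), -(-4)) = (1, -5, 4)
Step 3: (1, -5, 4) -> (-(4), -(1), -(-5)) = (-4, -1, 5)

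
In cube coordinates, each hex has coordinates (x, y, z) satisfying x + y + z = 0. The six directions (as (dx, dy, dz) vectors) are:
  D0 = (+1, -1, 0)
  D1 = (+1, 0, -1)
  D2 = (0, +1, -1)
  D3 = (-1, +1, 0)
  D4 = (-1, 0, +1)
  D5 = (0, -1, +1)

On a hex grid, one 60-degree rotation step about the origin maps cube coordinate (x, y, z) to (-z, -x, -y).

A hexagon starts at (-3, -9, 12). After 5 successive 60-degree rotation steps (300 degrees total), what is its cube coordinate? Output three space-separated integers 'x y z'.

Start: (-3, -9, 12)
Step 1: (-3, -9, 12) -> (-(12), -(-3), -(-9)) = (-12, 3, 9)
Step 2: (-12, 3, 9) -> (-(9), -(-12), -(3)) = (-9, 12, -3)
Step 3: (-9, 12, -3) -> (-(-3), -(-9), -(12)) = (3, 9, -12)
Step 4: (3, 9, -12) -> (-(-12), -(3), -(9)) = (12, -3, -9)
Step 5: (12, -3, -9) -> (-(-9), -(12), -(-3)) = (9, -12, 3)

Answer: 9 -12 3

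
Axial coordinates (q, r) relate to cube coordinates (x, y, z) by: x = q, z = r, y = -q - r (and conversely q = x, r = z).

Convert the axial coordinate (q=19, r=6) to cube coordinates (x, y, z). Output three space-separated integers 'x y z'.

Answer: 19 -25 6

Derivation:
x = q = 19
z = r = 6
y = -x - z = -(19) - (6) = -25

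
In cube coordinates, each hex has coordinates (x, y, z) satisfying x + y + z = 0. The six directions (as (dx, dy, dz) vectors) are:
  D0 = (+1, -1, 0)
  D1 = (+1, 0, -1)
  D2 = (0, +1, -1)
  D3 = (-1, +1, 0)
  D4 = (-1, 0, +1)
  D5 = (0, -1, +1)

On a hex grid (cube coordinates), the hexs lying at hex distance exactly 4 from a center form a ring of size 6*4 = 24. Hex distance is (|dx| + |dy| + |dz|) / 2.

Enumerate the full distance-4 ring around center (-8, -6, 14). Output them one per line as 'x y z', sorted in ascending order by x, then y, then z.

Walk ring at distance 4 from (-8, -6, 14):
Start at center + D4*4 = (-12, -6, 18)
  hex 0: (-12, -6, 18)
  hex 1: (-11, -7, 18)
  hex 2: (-10, -8, 18)
  hex 3: (-9, -9, 18)
  hex 4: (-8, -10, 18)
  hex 5: (-7, -10, 17)
  hex 6: (-6, -10, 16)
  hex 7: (-5, -10, 15)
  hex 8: (-4, -10, 14)
  hex 9: (-4, -9, 13)
  hex 10: (-4, -8, 12)
  hex 11: (-4, -7, 11)
  hex 12: (-4, -6, 10)
  hex 13: (-5, -5, 10)
  hex 14: (-6, -4, 10)
  hex 15: (-7, -3, 10)
  hex 16: (-8, -2, 10)
  hex 17: (-9, -2, 11)
  hex 18: (-10, -2, 12)
  hex 19: (-11, -2, 13)
  hex 20: (-12, -2, 14)
  hex 21: (-12, -3, 15)
  hex 22: (-12, -4, 16)
  hex 23: (-12, -5, 17)
Sorted: 24 hexes.

Answer: -12 -6 18
-12 -5 17
-12 -4 16
-12 -3 15
-12 -2 14
-11 -7 18
-11 -2 13
-10 -8 18
-10 -2 12
-9 -9 18
-9 -2 11
-8 -10 18
-8 -2 10
-7 -10 17
-7 -3 10
-6 -10 16
-6 -4 10
-5 -10 15
-5 -5 10
-4 -10 14
-4 -9 13
-4 -8 12
-4 -7 11
-4 -6 10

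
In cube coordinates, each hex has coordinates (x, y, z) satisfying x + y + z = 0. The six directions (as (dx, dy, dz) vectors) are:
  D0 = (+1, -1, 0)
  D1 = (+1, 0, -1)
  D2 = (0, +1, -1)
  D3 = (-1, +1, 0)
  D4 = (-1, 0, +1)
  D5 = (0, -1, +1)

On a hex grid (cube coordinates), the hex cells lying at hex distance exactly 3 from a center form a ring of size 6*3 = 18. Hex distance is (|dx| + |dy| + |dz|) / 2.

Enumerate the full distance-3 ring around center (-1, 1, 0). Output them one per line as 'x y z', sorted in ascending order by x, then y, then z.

Walk ring at distance 3 from (-1, 1, 0):
Start at center + D4*3 = (-4, 1, 3)
  hex 0: (-4, 1, 3)
  hex 1: (-3, 0, 3)
  hex 2: (-2, -1, 3)
  hex 3: (-1, -2, 3)
  hex 4: (0, -2, 2)
  hex 5: (1, -2, 1)
  hex 6: (2, -2, 0)
  hex 7: (2, -1, -1)
  hex 8: (2, 0, -2)
  hex 9: (2, 1, -3)
  hex 10: (1, 2, -3)
  hex 11: (0, 3, -3)
  hex 12: (-1, 4, -3)
  hex 13: (-2, 4, -2)
  hex 14: (-3, 4, -1)
  hex 15: (-4, 4, 0)
  hex 16: (-4, 3, 1)
  hex 17: (-4, 2, 2)
Sorted: 18 hexes.

Answer: -4 1 3
-4 2 2
-4 3 1
-4 4 0
-3 0 3
-3 4 -1
-2 -1 3
-2 4 -2
-1 -2 3
-1 4 -3
0 -2 2
0 3 -3
1 -2 1
1 2 -3
2 -2 0
2 -1 -1
2 0 -2
2 1 -3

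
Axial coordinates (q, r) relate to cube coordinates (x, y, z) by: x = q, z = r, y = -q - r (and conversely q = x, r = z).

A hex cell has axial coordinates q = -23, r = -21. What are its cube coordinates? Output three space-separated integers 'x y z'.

Answer: -23 44 -21

Derivation:
x = q = -23
z = r = -21
y = -x - z = -(-23) - (-21) = 44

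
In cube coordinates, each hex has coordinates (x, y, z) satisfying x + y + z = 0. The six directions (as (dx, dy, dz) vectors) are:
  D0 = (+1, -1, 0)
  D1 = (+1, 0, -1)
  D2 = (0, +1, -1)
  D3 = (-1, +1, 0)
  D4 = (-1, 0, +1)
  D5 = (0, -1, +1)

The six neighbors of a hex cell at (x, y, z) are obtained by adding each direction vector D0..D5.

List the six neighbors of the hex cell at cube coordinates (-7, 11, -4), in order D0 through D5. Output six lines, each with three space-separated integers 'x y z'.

Center: (-7, 11, -4). Add each direction:
  D0: (-7, 11, -4) + (1, -1, 0) = (-6, 10, -4)
  D1: (-7, 11, -4) + (1, 0, -1) = (-6, 11, -5)
  D2: (-7, 11, -4) + (0, 1, -1) = (-7, 12, -5)
  D3: (-7, 11, -4) + (-1, 1, 0) = (-8, 12, -4)
  D4: (-7, 11, -4) + (-1, 0, 1) = (-8, 11, -3)
  D5: (-7, 11, -4) + (0, -1, 1) = (-7, 10, -3)

Answer: -6 10 -4
-6 11 -5
-7 12 -5
-8 12 -4
-8 11 -3
-7 10 -3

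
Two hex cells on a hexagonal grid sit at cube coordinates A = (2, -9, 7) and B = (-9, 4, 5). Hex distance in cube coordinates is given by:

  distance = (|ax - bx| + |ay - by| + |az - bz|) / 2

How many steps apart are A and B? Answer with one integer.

Answer: 13

Derivation:
|ax - bx| = |2 - (-9)| = 11
|ay - by| = |-9 - 4| = 13
|az - bz| = |7 - 5| = 2
distance = (11 + 13 + 2) / 2 = 26 / 2 = 13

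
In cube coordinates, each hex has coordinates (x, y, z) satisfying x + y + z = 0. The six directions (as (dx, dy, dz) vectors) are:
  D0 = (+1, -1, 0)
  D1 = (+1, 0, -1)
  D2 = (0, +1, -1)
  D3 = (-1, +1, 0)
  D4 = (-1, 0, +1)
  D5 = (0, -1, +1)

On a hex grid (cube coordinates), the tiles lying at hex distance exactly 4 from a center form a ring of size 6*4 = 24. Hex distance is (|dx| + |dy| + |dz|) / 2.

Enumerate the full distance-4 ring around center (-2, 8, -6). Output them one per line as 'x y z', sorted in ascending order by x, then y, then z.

Walk ring at distance 4 from (-2, 8, -6):
Start at center + D4*4 = (-6, 8, -2)
  hex 0: (-6, 8, -2)
  hex 1: (-5, 7, -2)
  hex 2: (-4, 6, -2)
  hex 3: (-3, 5, -2)
  hex 4: (-2, 4, -2)
  hex 5: (-1, 4, -3)
  hex 6: (0, 4, -4)
  hex 7: (1, 4, -5)
  hex 8: (2, 4, -6)
  hex 9: (2, 5, -7)
  hex 10: (2, 6, -8)
  hex 11: (2, 7, -9)
  hex 12: (2, 8, -10)
  hex 13: (1, 9, -10)
  hex 14: (0, 10, -10)
  hex 15: (-1, 11, -10)
  hex 16: (-2, 12, -10)
  hex 17: (-3, 12, -9)
  hex 18: (-4, 12, -8)
  hex 19: (-5, 12, -7)
  hex 20: (-6, 12, -6)
  hex 21: (-6, 11, -5)
  hex 22: (-6, 10, -4)
  hex 23: (-6, 9, -3)
Sorted: 24 hexes.

Answer: -6 8 -2
-6 9 -3
-6 10 -4
-6 11 -5
-6 12 -6
-5 7 -2
-5 12 -7
-4 6 -2
-4 12 -8
-3 5 -2
-3 12 -9
-2 4 -2
-2 12 -10
-1 4 -3
-1 11 -10
0 4 -4
0 10 -10
1 4 -5
1 9 -10
2 4 -6
2 5 -7
2 6 -8
2 7 -9
2 8 -10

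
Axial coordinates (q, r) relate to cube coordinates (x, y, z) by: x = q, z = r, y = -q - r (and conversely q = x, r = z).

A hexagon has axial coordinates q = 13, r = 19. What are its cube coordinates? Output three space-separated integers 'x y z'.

Answer: 13 -32 19

Derivation:
x = q = 13
z = r = 19
y = -x - z = -(13) - (19) = -32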